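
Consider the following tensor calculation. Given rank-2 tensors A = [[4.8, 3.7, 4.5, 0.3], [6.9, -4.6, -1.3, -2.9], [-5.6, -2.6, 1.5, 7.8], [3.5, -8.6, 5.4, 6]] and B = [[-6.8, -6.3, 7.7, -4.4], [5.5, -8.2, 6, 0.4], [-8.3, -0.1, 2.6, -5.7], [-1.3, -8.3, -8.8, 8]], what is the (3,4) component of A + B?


Tensor addition is component-wise: (A + B)_{ij} = A_{ij} + B_{ij}.
A_{34} = 7.8
B_{34} = -5.7
(A + B)_{34} = 7.8 + -5.7 = 2.1

2.1


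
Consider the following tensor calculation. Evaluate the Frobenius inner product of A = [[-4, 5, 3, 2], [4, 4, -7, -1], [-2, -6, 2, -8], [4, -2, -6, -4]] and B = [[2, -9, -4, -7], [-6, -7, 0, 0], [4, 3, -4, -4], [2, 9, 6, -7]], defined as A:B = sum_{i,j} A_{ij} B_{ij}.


A:B = sum over all i,j of A_{ij} * B_{ij}.
Row 1: -4*2=-8, 5*-9=-45, 3*-4=-12, 2*-7=-14 => row sum = -79
Row 2: 4*-6=-24, 4*-7=-28, -7*0=0, -1*0=0 => row sum = -52
Row 3: -2*4=-8, -6*3=-18, 2*-4=-8, -8*-4=32 => row sum = -2
Row 4: 4*2=8, -2*9=-18, -6*6=-36, -4*-7=28 => row sum = -18
Total = -79 + -52 + -2 + -18 = -151

-151


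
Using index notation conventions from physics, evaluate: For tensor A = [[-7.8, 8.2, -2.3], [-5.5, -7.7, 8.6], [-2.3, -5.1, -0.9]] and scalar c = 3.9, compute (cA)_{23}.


Scalar multiplication: (cA)_{ij} = c * A_{ij}.
c = 3.9
A_{23} = 8.6
(cA)_{23} = 3.9 * 8.6 = 33.54

33.54


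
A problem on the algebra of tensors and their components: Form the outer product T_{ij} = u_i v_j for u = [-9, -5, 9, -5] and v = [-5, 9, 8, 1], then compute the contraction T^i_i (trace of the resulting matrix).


The outer product gives T_{ij} = u_i v_j.
The trace (contraction) is Tr(T) = sum_i T_{ii} = sum_i u_i v_i.
Diagonal entries:
T_{11} = u_1 * v_1 = -9 * -5 = 45
T_{22} = u_2 * v_2 = -5 * 9 = -45
T_{33} = u_3 * v_3 = 9 * 8 = 72
T_{44} = u_4 * v_4 = -5 * 1 = -5
Tr(T) = 45 + -45 + 72 + -5 = 67

67


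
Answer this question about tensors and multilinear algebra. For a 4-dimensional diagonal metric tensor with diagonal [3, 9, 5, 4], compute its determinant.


For a diagonal metric, the determinant is the product of diagonal entries.
Diagonal entries: 3, 9, 5, 4
det(g) = 3 * 9 * 5 * 4 = 540

540


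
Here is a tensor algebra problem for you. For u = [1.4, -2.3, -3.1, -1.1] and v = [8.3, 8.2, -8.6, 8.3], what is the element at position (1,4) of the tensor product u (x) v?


The outer product entry T_{ij} = u_i * v_j.
We need i=1, j=4.
u_1 = 1.4, v_4 = 8.3
T_{1,4} = 1.4 * 8.3 = 11.62

11.62


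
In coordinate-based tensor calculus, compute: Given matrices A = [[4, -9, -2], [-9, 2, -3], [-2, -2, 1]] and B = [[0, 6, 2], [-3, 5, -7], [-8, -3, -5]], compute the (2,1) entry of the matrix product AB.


(AB)_{ij} = sum_k A_{ik} B_{kj}.
For i=2, j=1:
A_{21} * B_{11} = -9 * 0 = 0
A_{22} * B_{21} = 2 * -3 = -6
A_{23} * B_{31} = -3 * -8 = 24
Sum = 0 + -6 + 24 = 18

18


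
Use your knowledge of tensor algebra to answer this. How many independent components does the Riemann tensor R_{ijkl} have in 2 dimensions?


The Riemann tensor in d dimensions has d^2(d^2 - 1)/12 independent components.
d = 2, so d^2 = 4
d^2 - 1 = 3
d^2(d^2 - 1) = 4 * 3 = 12
Divide by 12: 12 / 12 = 1

1


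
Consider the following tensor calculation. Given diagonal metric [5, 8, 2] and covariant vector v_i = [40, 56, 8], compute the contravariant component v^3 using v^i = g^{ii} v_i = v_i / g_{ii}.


To raise an index with a diagonal metric: v^i = v_i / g_{ii}.
For index 3: v_3 = 8, g_{33} = 2
v^3 = 8 / 2 = 4

4


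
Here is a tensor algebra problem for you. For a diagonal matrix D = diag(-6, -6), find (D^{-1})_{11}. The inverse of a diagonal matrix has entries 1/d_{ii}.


For a diagonal matrix, the inverse has entries (D^{-1})_{ii} = 1/d_{ii}.
The diagonal entries are: d_{11} = -6, d_{22} = -6
We need (D^{-1})_{11} = 1/d_{11} = 1/-6 = -1/6

-1/6


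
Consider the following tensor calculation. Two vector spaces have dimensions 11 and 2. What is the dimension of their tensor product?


The dimension of a tensor product is the product of dimensions.
dim(V) = 11, dim(W) = 2
dim(V (x) W) = 11 * 2 = 22

22


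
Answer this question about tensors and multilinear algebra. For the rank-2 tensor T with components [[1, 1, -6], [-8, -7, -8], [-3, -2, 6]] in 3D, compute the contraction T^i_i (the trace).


The contraction (trace) of a rank-2 tensor is the sum of its diagonal elements.
Diagonal entries: A[1,1] = 1, A[2,2] = -7, A[3,3] = 6
Tr(A) = 1 + -7 + 6 = 0

0


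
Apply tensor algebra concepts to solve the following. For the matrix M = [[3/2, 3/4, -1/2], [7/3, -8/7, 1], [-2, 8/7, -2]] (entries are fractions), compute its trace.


The trace is the sum of diagonal entries.
Diagonal: M[1,1] = 3/2, M[2,2] = -8/7, M[3,3] = -2
Tr(M) = 3/2 + -8/7 + -2
Computing step by step:
After adding M[1,1]: 3/2
After adding M[2,2]: 5/14
After adding M[3,3]: -23/14
Tr(M) = -23/14

-23/14


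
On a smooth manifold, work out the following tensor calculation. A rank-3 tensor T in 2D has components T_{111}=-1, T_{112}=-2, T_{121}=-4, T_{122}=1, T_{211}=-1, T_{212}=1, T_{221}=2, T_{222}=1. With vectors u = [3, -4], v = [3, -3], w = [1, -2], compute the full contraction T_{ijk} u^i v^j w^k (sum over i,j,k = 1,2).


S = sum over i,j,k of T_{ijk} u_i v_j w_k. Expanding all 8 terms:
T_{111}*u_1*v_1*w_1 = -1*3*3*1 = -9  (running total: -9)
T_{112}*u_1*v_1*w_2 = -2*3*3*-2 = 36  (running total: 27)
T_{121}*u_1*v_2*w_1 = -4*3*-3*1 = 36  (running total: 63)
T_{122}*u_1*v_2*w_2 = 1*3*-3*-2 = 18  (running total: 81)
T_{211}*u_2*v_1*w_1 = -1*-4*3*1 = 12  (running total: 93)
T_{212}*u_2*v_1*w_2 = 1*-4*3*-2 = 24  (running total: 117)
T_{221}*u_2*v_2*w_1 = 2*-4*-3*1 = 24  (running total: 141)
T_{222}*u_2*v_2*w_2 = 1*-4*-3*-2 = -24  (running total: 117)
S = 117

117


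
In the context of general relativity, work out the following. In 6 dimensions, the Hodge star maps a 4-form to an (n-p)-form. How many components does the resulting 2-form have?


The Hodge dual of a p-form on an n-dimensional manifold is an (n-p)-form.
n = 6, p = 4, so dual degree = 6 - 4 = 2
The number of components is C(n, n-p) = C(6, 2) = 15

15


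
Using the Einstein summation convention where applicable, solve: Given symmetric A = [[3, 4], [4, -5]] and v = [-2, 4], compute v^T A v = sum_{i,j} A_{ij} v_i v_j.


First compute Av:
(Av)_1 = 3*-2 + 4*4 = 10
(Av)_2 = 4*-2 + -5*4 = -28
Av = [10, -28]
Then v^T (Av) = -2*10 + 4*-28
= -20 + -112 = -132

-132


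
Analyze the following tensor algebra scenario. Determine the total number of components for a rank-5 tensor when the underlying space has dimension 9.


The number of components of a rank-r tensor in d dimensions is d^r.
Here d = 9 and r = 5.
9^5 = 59049

59049


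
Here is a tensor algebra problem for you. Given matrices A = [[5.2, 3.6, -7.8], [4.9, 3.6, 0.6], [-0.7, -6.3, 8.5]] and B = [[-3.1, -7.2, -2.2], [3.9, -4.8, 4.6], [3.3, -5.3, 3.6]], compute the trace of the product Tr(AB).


Tr(AB) = sum_i (AB)_{ii} where (AB)_{ii} = sum_k A_{ik} B_{ki}.
(AB)_{11} = 5.2*-3.1 + 3.6*3.9 + -7.8*3.3 = -27.82
(AB)_{22} = 4.9*-7.2 + 3.6*-4.8 + 0.6*-5.3 = -55.74
(AB)_{33} = -0.7*-2.2 + -6.3*4.6 + 8.5*3.6 = 3.16
Tr(AB) = -27.82 + -55.74 + 3.16 = -80.4

-80.4


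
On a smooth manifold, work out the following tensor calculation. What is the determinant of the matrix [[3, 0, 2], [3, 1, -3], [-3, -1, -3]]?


Expanding along the first row, det(A) = a11*M_11 - a12*M_12 + a13*M_13, where M_1j is the (1,j) minor.
Minor M_11 = 1*-3 - -3*-1 = -6
Minor M_12 = 3*-3 - -3*-3 = -18
Minor M_13 = 3*-1 - 1*-3 = 0
det = 3*(-6) - 0*(-18) + 2*(0)
    = -18 - 0 + 0
    = -18

-18


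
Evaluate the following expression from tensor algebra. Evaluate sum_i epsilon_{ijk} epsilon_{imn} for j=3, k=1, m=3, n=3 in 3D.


Using the identity: epsilon_{ijk} epsilon_{imn} = delta_{jm} delta_{kn} - delta_{jn} delta_{km}.
delta_{33} = 1
delta_{13} = 0
delta_{33} = 1
delta_{13} = 0
Result = 1 * 0 - 1 * 0 = 0 - 0 = 0

0


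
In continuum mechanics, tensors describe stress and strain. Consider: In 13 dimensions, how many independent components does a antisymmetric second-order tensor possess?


A antisymmetric rank-2 tensor in d dimensions has d(d-1)/2 independent components.
d = 13
d(d-1)/2 = 13 * 12 / 2 = 156 / 2 = 78

78


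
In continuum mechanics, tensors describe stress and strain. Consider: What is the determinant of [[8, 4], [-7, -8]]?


For a 2x2 matrix [[a, b], [c, d]], det = a*d - b*c.
a = 8, b = 4, c = -7, d = -8
a*d = 8 * -8 = -64
b*c = 4 * -7 = -28
det = -64 - -28 = -36

-36


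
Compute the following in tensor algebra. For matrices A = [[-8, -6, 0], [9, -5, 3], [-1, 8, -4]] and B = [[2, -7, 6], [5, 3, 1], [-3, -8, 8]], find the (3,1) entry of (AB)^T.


(AB)^T_{ij} = (AB)_{ji} = sum_k A_{jk} B_{ki}.
For i=3, j=1 we need (AB)_{13}:
A_{11} * B_{13} = -8 * 6 = -48
A_{12} * B_{23} = -6 * 1 = -6
A_{13} * B_{33} = 0 * 8 = 0
Sum = -48 + -6 + 0 = -54

-54


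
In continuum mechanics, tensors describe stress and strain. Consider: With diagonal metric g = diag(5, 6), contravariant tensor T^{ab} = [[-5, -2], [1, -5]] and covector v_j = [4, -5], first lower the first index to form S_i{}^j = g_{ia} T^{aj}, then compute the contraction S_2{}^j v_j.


Step 1: lower the first index. For a diagonal metric, g_{ia} T^{aj} = g_{ii} T^{ij} (no sum on i).
g_{22} = 6
S_2{}^1 = 6 * T^{21} = 6 * 1 = 6
S_2{}^2 = 6 * T^{22} = 6 * -5 = -30
Step 2: contract S_2{}^j with v_j.
S_2{}^1 * v_1 = 6 * 4 = 24
S_2{}^2 * v_2 = -30 * -5 = 150
Result = 24 + 150 = 174

174


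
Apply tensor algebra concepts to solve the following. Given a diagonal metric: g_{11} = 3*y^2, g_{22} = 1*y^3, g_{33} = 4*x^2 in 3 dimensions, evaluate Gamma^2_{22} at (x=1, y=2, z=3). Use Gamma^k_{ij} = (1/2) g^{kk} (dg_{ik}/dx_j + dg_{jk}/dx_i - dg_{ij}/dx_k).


For a diagonal metric, Gamma^k_{ij} = (1/2) g^{kk} (dg_{ik}/dx_j + dg_{jk}/dx_i - dg_{ij}/dx_k).
The metric is diagonal, so g_{ab} = 0 for a != b.
At the given point: g_{11} = 12, g_{22} = 8, g_{33} = 4
g^{22} = 1/8
dg_{22}/dx_2 = dg_{22}/dx_2 = 12
dg_{22}/dx_2 = dg_{22}/dx_2 = 12
dg_{22}/dx_2 = dg_{22}/dx_2 = 12
Numerator = 12 + 12 - 12 = 12
Gamma^2_{22} = 12 / (2 * 8) = 3/4

3/4


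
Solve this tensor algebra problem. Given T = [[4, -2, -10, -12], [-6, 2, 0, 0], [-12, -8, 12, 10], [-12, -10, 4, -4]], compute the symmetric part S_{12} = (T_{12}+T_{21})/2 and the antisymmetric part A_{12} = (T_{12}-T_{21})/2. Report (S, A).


T_{12} = -2
T_{21} = -6
S_{12} = (-2 + -6)/2 = -8/2 = -4
A_{12} = (-2 - -6)/2 = 4/2 = 2
Check: S + A = -4 + 2 = -2 = T_{12}.

(-4, 2)


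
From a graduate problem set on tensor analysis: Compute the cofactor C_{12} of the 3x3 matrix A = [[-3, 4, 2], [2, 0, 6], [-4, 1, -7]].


To find cofactor C_{12}, delete row 1 and column 2.
The resulting 2x2 submatrix is: [[2, 6], [-4, -7]]
Minor M_{12} = 2*-7 - 6*-4
  = -14 - -24 = 10
Sign = (-1)^(1+2) = (-1)^3 = -1
Cofactor C_{12} = -1 * 10 = -10

-10


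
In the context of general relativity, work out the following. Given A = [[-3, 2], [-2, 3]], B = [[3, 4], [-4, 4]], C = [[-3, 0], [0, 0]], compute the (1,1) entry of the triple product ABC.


(ABC)_{11} = sum_m (AB)_{1m} C_{m1}. First compute row 1 of AB.
(AB)_{11} = -3*3 + 2*-4 = -17
(AB)_{12} = -3*4 + 2*4 = -4
Now contract with column 1 of C:
(AB)_{11} * C_{11} = -17 * -3 = 51
(AB)_{12} * C_{21} = -4 * 0 = 0
(ABC)_{11} = 51 + 0 = 51

51


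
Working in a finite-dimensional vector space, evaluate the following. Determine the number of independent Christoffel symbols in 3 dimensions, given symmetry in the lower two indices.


Christoffel symbols Gamma^k_{ij} are symmetric in i,j, so there are d * d(d+1)/2 independent symbols.
d = 3
d(d+1)/2 = 3 * 4 / 2 = 6
Total = 3 * 6 = 18

18


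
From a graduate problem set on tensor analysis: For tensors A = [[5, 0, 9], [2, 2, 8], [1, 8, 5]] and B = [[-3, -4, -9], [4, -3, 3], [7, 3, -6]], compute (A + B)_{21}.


Tensor addition is component-wise: (A + B)_{ij} = A_{ij} + B_{ij}.
A_{21} = 2
B_{21} = 4
(A + B)_{21} = 2 + 4 = 6

6


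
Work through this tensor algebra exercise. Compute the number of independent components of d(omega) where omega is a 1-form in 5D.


The exterior derivative of a p-form is a (p+1)-form.
Its number of independent components is C(n, p+1).
n = 5, p+1 = 2
C(5, 2) = 10

10


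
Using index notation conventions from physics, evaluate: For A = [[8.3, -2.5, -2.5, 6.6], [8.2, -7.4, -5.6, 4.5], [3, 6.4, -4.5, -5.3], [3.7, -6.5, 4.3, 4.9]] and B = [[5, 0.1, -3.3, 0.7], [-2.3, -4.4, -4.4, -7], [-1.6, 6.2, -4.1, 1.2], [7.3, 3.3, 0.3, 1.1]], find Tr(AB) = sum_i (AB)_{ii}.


Tr(AB) = sum_i (AB)_{ii} where (AB)_{ii} = sum_k A_{ik} B_{ki}.
(AB)_{11} = 8.3*5 + -2.5*-2.3 + -2.5*-1.6 + 6.6*7.3 = 99.43
(AB)_{22} = 8.2*0.1 + -7.4*-4.4 + -5.6*6.2 + 4.5*3.3 = 13.51
(AB)_{33} = 3*-3.3 + 6.4*-4.4 + -4.5*-4.1 + -5.3*0.3 = -21.2
(AB)_{44} = 3.7*0.7 + -6.5*-7 + 4.3*1.2 + 4.9*1.1 = 58.64
Tr(AB) = 99.43 + 13.51 + -21.2 + 58.64 = 150.38

150.38


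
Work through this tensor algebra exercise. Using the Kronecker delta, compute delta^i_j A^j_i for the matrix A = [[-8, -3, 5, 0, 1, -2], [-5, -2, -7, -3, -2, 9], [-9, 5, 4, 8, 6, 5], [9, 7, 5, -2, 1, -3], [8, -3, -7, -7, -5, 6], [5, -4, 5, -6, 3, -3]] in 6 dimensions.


The contraction (trace) of a rank-2 tensor is the sum of its diagonal elements.
Diagonal entries: A[1,1] = -8, A[2,2] = -2, A[3,3] = 4, A[4,4] = -2, A[5,5] = -5, A[6,6] = -3
Tr(A) = -8 + -2 + 4 + -2 + -5 + -3 = -16

-16


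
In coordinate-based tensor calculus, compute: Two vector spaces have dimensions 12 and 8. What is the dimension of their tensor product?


The dimension of a tensor product is the product of dimensions.
dim(V) = 12, dim(W) = 8
dim(V (x) W) = 12 * 8 = 96

96


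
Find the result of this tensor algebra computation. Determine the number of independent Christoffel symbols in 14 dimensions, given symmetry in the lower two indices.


Christoffel symbols Gamma^k_{ij} are symmetric in i,j, so there are d * d(d+1)/2 independent symbols.
d = 14
d(d+1)/2 = 14 * 15 / 2 = 105
Total = 14 * 105 = 1470

1470


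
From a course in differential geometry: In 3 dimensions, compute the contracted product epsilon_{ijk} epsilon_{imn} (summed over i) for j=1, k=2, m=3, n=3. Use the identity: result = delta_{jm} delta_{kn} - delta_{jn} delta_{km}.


Using the identity: epsilon_{ijk} epsilon_{imn} = delta_{jm} delta_{kn} - delta_{jn} delta_{km}.
delta_{13} = 0
delta_{23} = 0
delta_{13} = 0
delta_{23} = 0
Result = 0 * 0 - 0 * 0 = 0 - 0 = 0

0


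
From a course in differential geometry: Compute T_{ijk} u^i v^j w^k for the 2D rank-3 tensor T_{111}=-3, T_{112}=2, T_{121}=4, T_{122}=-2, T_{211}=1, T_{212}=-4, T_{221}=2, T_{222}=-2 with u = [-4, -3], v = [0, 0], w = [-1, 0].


S = sum over i,j,k of T_{ijk} u_i v_j w_k. Expanding all 8 terms:
T_{111}*u_1*v_1*w_1 = -3*-4*0*-1 = 0  (running total: 0)
T_{112}*u_1*v_1*w_2 = 2*-4*0*0 = 0  (running total: 0)
T_{121}*u_1*v_2*w_1 = 4*-4*0*-1 = 0  (running total: 0)
T_{122}*u_1*v_2*w_2 = -2*-4*0*0 = 0  (running total: 0)
T_{211}*u_2*v_1*w_1 = 1*-3*0*-1 = 0  (running total: 0)
T_{212}*u_2*v_1*w_2 = -4*-3*0*0 = 0  (running total: 0)
T_{221}*u_2*v_2*w_1 = 2*-3*0*-1 = 0  (running total: 0)
T_{222}*u_2*v_2*w_2 = -2*-3*0*0 = 0  (running total: 0)
S = 0

0


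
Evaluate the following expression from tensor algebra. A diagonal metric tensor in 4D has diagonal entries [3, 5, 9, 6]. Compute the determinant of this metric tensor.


For a diagonal metric, the determinant is the product of diagonal entries.
Diagonal entries: 3, 5, 9, 6
det(g) = 3 * 5 * 9 * 6 = 810

810


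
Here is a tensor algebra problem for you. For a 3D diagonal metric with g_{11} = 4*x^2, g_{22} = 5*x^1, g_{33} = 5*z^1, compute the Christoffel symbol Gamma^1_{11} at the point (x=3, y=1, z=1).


For a diagonal metric, Gamma^k_{ij} = (1/2) g^{kk} (dg_{ik}/dx_j + dg_{jk}/dx_i - dg_{ij}/dx_k).
The metric is diagonal, so g_{ab} = 0 for a != b.
At the given point: g_{11} = 36, g_{22} = 15, g_{33} = 5
g^{11} = 1/36
dg_{11}/dx_1 = dg_{11}/dx_1 = 24
dg_{11}/dx_1 = dg_{11}/dx_1 = 24
dg_{11}/dx_1 = dg_{11}/dx_1 = 24
Numerator = 24 + 24 - 24 = 24
Gamma^1_{11} = 24 / (2 * 36) = 1/3

1/3


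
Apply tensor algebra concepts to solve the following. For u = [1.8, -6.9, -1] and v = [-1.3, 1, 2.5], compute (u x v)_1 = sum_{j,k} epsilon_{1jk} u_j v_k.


(u x v)_1 = sum_{j,k} epsilon_{1jk} u_j v_k. Only permutations of (1,2,3) contribute; the two non-zero terms are:
eps_{123} u_2 v_3 = 1 * -6.9 * 2.5 = -17.25
eps_{132} u_3 v_2 = -1 * -1 * 1 = 1
(u x v)_1 = -16.25

-16.25


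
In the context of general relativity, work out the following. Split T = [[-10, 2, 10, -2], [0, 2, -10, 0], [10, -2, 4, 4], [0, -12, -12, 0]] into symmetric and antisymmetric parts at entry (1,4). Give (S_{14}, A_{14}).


T_{14} = -2
T_{41} = 0
S_{14} = (-2 + 0)/2 = -2/2 = -1
A_{14} = (-2 - 0)/2 = -2/2 = -1
Check: S + A = -1 + -1 = -2 = T_{14}.

(-1, -1)


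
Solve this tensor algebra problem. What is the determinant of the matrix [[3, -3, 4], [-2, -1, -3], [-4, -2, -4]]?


Expanding along the first row, det(A) = a11*M_11 - a12*M_12 + a13*M_13, where M_1j is the (1,j) minor.
Minor M_11 = -1*-4 - -3*-2 = -2
Minor M_12 = -2*-4 - -3*-4 = -4
Minor M_13 = -2*-2 - -1*-4 = 0
det = 3*(-2) - -3*(-4) + 4*(0)
    = -6 - 12 + 0
    = -18

-18


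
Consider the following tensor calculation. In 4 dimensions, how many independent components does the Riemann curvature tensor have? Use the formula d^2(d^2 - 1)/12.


The Riemann tensor in d dimensions has d^2(d^2 - 1)/12 independent components.
d = 4, so d^2 = 16
d^2 - 1 = 15
d^2(d^2 - 1) = 16 * 15 = 240
Divide by 12: 240 / 12 = 20

20


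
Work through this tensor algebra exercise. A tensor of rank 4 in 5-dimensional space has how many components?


The number of components of a rank-r tensor in d dimensions is d^r.
Here d = 5 and r = 4.
5^4 = 625

625


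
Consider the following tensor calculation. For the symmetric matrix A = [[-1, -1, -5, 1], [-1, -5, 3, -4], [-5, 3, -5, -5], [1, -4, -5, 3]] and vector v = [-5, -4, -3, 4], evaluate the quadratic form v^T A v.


First compute Av:
(Av)_1 = -1*-5 + -1*-4 + -5*-3 + 1*4 = 28
(Av)_2 = -1*-5 + -5*-4 + 3*-3 + -4*4 = 0
(Av)_3 = -5*-5 + 3*-4 + -5*-3 + -5*4 = 8
(Av)_4 = 1*-5 + -4*-4 + -5*-3 + 3*4 = 38
Av = [28, 0, 8, 38]
Then v^T (Av) = -5*28 + -4*0 + -3*8 + 4*38
= -140 + 0 + -24 + 152 = -12

-12


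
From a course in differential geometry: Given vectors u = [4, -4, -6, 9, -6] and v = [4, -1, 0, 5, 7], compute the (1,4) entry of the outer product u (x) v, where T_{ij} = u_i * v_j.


The outer product entry T_{ij} = u_i * v_j.
We need i=1, j=4.
u_1 = 4, v_4 = 5
T_{1,4} = 4 * 5 = 20

20


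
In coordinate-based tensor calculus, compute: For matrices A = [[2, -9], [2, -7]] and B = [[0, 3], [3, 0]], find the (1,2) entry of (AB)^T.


(AB)^T_{ij} = (AB)_{ji} = sum_k A_{jk} B_{ki}.
For i=1, j=2 we need (AB)_{21}:
A_{21} * B_{11} = 2 * 0 = 0
A_{22} * B_{21} = -7 * 3 = -21
Sum = 0 + -21 = -21

-21


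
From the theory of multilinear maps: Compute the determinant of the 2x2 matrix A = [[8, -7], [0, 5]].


For a 2x2 matrix [[a, b], [c, d]], det = a*d - b*c.
a = 8, b = -7, c = 0, d = 5
a*d = 8 * 5 = 40
b*c = -7 * 0 = 0
det = 40 - 0 = 40

40


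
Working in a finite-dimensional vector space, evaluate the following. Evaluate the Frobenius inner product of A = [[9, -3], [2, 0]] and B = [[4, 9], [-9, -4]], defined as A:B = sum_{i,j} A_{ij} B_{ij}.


A:B = sum over all i,j of A_{ij} * B_{ij}.
Row 1: 9*4=36, -3*9=-27 => row sum = 9
Row 2: 2*-9=-18, 0*-4=0 => row sum = -18
Total = 9 + -18 = -9

-9


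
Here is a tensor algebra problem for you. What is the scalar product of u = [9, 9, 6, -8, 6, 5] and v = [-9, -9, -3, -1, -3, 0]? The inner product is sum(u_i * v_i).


The inner product u . v = sum of u_i * v_i.
Term-by-term: 9 * -9, 9 * -9, 6 * -3, -8 * -1, 6 * -3, 5 * 0
Products: -81, -81, -18, 8, -18, 0
Sum = -81 + -81 + -18 + 8 + -18 + 0 = -190

-190


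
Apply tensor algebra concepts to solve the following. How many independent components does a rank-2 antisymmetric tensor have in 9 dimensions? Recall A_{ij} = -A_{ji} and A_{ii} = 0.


An antisymmetric rank-2 tensor satisfies A_{ij} = -A_{ji}, so diagonal entries are zero.
The independent components are the upper-triangular entries: C(n, 2) = n(n-1)/2.
n = 9
C(9, 2) = 9 * 8 / 2 = 72 / 2 = 36

36


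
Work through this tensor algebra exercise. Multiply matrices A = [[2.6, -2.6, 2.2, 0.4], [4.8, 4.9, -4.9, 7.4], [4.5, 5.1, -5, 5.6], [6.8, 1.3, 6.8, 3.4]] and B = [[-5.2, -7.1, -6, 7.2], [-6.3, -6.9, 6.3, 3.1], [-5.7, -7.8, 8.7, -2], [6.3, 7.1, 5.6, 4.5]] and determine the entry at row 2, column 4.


(AB)_{ij} = sum_k A_{ik} B_{kj}.
For i=2, j=4:
A_{21} * B_{14} = 4.8 * 7.2 = 34.56
A_{22} * B_{24} = 4.9 * 3.1 = 15.19
A_{23} * B_{34} = -4.9 * -2 = 9.8
A_{24} * B_{44} = 7.4 * 4.5 = 33.3
Sum = 34.56 + 15.19 + 9.8 + 33.3 = 92.85

92.85


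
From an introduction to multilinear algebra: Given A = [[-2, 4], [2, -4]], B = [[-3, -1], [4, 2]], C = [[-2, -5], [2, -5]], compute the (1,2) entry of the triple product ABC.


(ABC)_{12} = sum_m (AB)_{1m} C_{m2}. First compute row 1 of AB.
(AB)_{11} = -2*-3 + 4*4 = 22
(AB)_{12} = -2*-1 + 4*2 = 10
Now contract with column 2 of C:
(AB)_{11} * C_{12} = 22 * -5 = -110
(AB)_{12} * C_{22} = 10 * -5 = -50
(ABC)_{12} = -110 + -50 = -160

-160


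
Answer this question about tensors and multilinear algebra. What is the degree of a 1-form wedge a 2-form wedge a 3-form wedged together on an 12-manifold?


The degree of a wedge product is the sum of the degrees of the individual forms.
Degrees: 1, 2, 3
Total degree = 1 + 2 + 3 = 6

6


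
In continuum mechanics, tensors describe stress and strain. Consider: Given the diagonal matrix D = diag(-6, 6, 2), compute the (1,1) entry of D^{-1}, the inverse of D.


For a diagonal matrix, the inverse has entries (D^{-1})_{ii} = 1/d_{ii}.
The diagonal entries are: d_{11} = -6, d_{22} = 6, d_{33} = 2
We need (D^{-1})_{11} = 1/d_{11} = 1/-6 = -1/6

-1/6


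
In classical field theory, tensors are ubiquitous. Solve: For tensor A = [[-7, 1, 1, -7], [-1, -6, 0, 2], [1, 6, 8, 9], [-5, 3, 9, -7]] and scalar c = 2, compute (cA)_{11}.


Scalar multiplication: (cA)_{ij} = c * A_{ij}.
c = 2
A_{11} = -7
(cA)_{11} = 2 * -7 = -14

-14


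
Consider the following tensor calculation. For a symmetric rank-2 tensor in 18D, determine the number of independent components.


A symmetric rank-2 tensor in d dimensions has d(d+1)/2 independent components.
d = 18
d(d+1)/2 = 18 * 19 / 2 = 342 / 2 = 171

171


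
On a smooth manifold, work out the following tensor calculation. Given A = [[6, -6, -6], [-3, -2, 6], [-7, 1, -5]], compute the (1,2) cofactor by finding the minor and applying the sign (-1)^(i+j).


To find cofactor C_{12}, delete row 1 and column 2.
The resulting 2x2 submatrix is: [[-3, 6], [-7, -5]]
Minor M_{12} = -3*-5 - 6*-7
  = 15 - -42 = 57
Sign = (-1)^(1+2) = (-1)^3 = -1
Cofactor C_{12} = -1 * 57 = -57

-57


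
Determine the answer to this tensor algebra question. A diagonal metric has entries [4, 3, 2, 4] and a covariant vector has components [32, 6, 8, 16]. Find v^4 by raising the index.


To raise an index with a diagonal metric: v^i = v_i / g_{ii}.
For index 4: v_4 = 16, g_{44} = 4
v^4 = 16 / 4 = 4

4


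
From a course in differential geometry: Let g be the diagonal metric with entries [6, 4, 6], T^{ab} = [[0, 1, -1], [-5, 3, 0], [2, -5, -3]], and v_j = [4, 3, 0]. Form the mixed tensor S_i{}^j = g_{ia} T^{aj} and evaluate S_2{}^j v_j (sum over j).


Step 1: lower the first index. For a diagonal metric, g_{ia} T^{aj} = g_{ii} T^{ij} (no sum on i).
g_{22} = 4
S_2{}^1 = 4 * T^{21} = 4 * -5 = -20
S_2{}^2 = 4 * T^{22} = 4 * 3 = 12
S_2{}^3 = 4 * T^{23} = 4 * 0 = 0
Step 2: contract S_2{}^j with v_j.
S_2{}^1 * v_1 = -20 * 4 = -80
S_2{}^2 * v_2 = 12 * 3 = 36
S_2{}^3 * v_3 = 0 * 0 = 0
Result = -80 + 36 + 0 = -44

-44


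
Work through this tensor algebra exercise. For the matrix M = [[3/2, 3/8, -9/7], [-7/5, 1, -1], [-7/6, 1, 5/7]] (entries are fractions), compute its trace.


The trace is the sum of diagonal entries.
Diagonal: M[1,1] = 3/2, M[2,2] = 1, M[3,3] = 5/7
Tr(M) = 3/2 + 1 + 5/7
Computing step by step:
After adding M[1,1]: 3/2
After adding M[2,2]: 5/2
After adding M[3,3]: 45/14
Tr(M) = 45/14

45/14


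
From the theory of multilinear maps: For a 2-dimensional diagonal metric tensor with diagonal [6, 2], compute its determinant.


For a diagonal metric, the determinant is the product of diagonal entries.
Diagonal entries: 6, 2
det(g) = 6 * 2 = 12

12


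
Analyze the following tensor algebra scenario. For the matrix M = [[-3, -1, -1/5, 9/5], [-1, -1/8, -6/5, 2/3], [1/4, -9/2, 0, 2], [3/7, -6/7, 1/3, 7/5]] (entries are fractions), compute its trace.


The trace is the sum of diagonal entries.
Diagonal: M[1,1] = -3, M[2,2] = -1/8, M[3,3] = 0, M[4,4] = 7/5
Tr(M) = -3 + -1/8 + 0 + 7/5
Computing step by step:
After adding M[1,1]: -3
After adding M[2,2]: -25/8
After adding M[3,3]: -25/8
After adding M[4,4]: -69/40
Tr(M) = -69/40

-69/40


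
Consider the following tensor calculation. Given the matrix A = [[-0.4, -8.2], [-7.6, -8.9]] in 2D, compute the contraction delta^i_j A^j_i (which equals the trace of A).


The contraction (trace) of a rank-2 tensor is the sum of its diagonal elements.
Diagonal entries: A[1,1] = -0.4, A[2,2] = -8.9
Tr(A) = -0.4 + -8.9 = -9.3

-9.3


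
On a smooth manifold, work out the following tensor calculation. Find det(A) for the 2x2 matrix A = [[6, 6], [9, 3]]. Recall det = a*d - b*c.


For a 2x2 matrix [[a, b], [c, d]], det = a*d - b*c.
a = 6, b = 6, c = 9, d = 3
a*d = 6 * 3 = 18
b*c = 6 * 9 = 54
det = 18 - 54 = -36

-36


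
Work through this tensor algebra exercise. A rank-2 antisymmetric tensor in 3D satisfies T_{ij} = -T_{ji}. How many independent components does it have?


An antisymmetric rank-2 tensor satisfies A_{ij} = -A_{ji}, so diagonal entries are zero.
The independent components are the upper-triangular entries: C(n, 2) = n(n-1)/2.
n = 3
C(3, 2) = 3 * 2 / 2 = 6 / 2 = 3

3


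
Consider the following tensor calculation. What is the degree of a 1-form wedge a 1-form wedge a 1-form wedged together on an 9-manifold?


The degree of a wedge product is the sum of the degrees of the individual forms.
Degrees: 1, 1, 1
Total degree = 1 + 1 + 1 = 3

3


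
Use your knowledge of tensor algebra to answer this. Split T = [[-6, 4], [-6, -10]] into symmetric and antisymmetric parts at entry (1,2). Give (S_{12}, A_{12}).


T_{12} = 4
T_{21} = -6
S_{12} = (4 + -6)/2 = -2/2 = -1
A_{12} = (4 - -6)/2 = 10/2 = 5
Check: S + A = -1 + 5 = 4 = T_{12}.

(-1, 5)


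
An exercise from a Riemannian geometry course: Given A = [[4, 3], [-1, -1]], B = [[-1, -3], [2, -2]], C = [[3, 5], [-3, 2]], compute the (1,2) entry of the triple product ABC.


(ABC)_{12} = sum_m (AB)_{1m} C_{m2}. First compute row 1 of AB.
(AB)_{11} = 4*-1 + 3*2 = 2
(AB)_{12} = 4*-3 + 3*-2 = -18
Now contract with column 2 of C:
(AB)_{11} * C_{12} = 2 * 5 = 10
(AB)_{12} * C_{22} = -18 * 2 = -36
(ABC)_{12} = 10 + -36 = -26

-26


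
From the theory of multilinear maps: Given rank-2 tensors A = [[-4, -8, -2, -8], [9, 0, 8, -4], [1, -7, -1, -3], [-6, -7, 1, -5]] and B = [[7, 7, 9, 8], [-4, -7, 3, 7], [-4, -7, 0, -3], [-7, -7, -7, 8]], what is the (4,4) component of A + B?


Tensor addition is component-wise: (A + B)_{ij} = A_{ij} + B_{ij}.
A_{44} = -5
B_{44} = 8
(A + B)_{44} = -5 + 8 = 3

3


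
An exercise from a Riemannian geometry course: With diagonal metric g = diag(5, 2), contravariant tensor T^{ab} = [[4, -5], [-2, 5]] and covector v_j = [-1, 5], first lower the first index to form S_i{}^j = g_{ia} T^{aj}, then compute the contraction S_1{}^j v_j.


Step 1: lower the first index. For a diagonal metric, g_{ia} T^{aj} = g_{ii} T^{ij} (no sum on i).
g_{11} = 5
S_1{}^1 = 5 * T^{11} = 5 * 4 = 20
S_1{}^2 = 5 * T^{12} = 5 * -5 = -25
Step 2: contract S_1{}^j with v_j.
S_1{}^1 * v_1 = 20 * -1 = -20
S_1{}^2 * v_2 = -25 * 5 = -125
Result = -20 + -125 = -145

-145


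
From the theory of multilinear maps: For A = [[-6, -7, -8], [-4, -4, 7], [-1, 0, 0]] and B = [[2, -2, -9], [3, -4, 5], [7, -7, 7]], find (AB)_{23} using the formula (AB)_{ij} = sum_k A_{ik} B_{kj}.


(AB)_{ij} = sum_k A_{ik} B_{kj}.
For i=2, j=3:
A_{21} * B_{13} = -4 * -9 = 36
A_{22} * B_{23} = -4 * 5 = -20
A_{23} * B_{33} = 7 * 7 = 49
Sum = 36 + -20 + 49 = 65

65


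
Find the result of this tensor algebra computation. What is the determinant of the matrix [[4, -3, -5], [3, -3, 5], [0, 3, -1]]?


Expanding along the first row, det(A) = a11*M_11 - a12*M_12 + a13*M_13, where M_1j is the (1,j) minor.
Minor M_11 = -3*-1 - 5*3 = -12
Minor M_12 = 3*-1 - 5*0 = -3
Minor M_13 = 3*3 - -3*0 = 9
det = 4*(-12) - -3*(-3) + -5*(9)
    = -48 - 9 + -45
    = -102

-102


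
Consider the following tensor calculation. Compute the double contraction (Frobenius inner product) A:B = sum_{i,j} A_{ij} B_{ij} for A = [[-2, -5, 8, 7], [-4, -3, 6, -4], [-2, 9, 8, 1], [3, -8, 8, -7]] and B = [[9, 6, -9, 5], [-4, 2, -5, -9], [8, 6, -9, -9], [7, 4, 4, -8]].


A:B = sum over all i,j of A_{ij} * B_{ij}.
Row 1: -2*9=-18, -5*6=-30, 8*-9=-72, 7*5=35 => row sum = -85
Row 2: -4*-4=16, -3*2=-6, 6*-5=-30, -4*-9=36 => row sum = 16
Row 3: -2*8=-16, 9*6=54, 8*-9=-72, 1*-9=-9 => row sum = -43
Row 4: 3*7=21, -8*4=-32, 8*4=32, -7*-8=56 => row sum = 77
Total = -85 + 16 + -43 + 77 = -35

-35


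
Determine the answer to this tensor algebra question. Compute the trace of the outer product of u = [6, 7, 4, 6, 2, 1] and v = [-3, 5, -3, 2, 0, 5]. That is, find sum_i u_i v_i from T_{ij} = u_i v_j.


The outer product gives T_{ij} = u_i v_j.
The trace (contraction) is Tr(T) = sum_i T_{ii} = sum_i u_i v_i.
Diagonal entries:
T_{11} = u_1 * v_1 = 6 * -3 = -18
T_{22} = u_2 * v_2 = 7 * 5 = 35
T_{33} = u_3 * v_3 = 4 * -3 = -12
T_{44} = u_4 * v_4 = 6 * 2 = 12
T_{55} = u_5 * v_5 = 2 * 0 = 0
T_{66} = u_6 * v_6 = 1 * 5 = 5
Tr(T) = -18 + 35 + -12 + 12 + 0 + 5 = 22

22


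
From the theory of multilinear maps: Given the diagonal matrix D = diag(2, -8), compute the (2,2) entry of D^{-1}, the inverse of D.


For a diagonal matrix, the inverse has entries (D^{-1})_{ii} = 1/d_{ii}.
The diagonal entries are: d_{11} = 2, d_{22} = -8
We need (D^{-1})_{22} = 1/d_{22} = 1/-8 = -1/8

-1/8


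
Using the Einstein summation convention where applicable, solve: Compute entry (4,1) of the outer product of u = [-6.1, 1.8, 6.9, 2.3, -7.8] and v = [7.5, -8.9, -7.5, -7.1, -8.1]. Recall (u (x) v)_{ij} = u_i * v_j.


The outer product entry T_{ij} = u_i * v_j.
We need i=4, j=1.
u_4 = 2.3, v_1 = 7.5
T_{4,1} = 2.3 * 7.5 = 17.25

17.25


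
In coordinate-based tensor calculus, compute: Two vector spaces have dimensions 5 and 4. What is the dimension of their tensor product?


The dimension of a tensor product is the product of dimensions.
dim(V) = 5, dim(W) = 4
dim(V (x) W) = 5 * 4 = 20

20


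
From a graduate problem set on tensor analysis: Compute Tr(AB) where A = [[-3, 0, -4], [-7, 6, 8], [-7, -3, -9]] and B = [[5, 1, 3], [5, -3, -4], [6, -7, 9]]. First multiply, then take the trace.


Tr(AB) = sum_i (AB)_{ii} where (AB)_{ii} = sum_k A_{ik} B_{ki}.
(AB)_{11} = -3*5 + 0*5 + -4*6 = -39
(AB)_{22} = -7*1 + 6*-3 + 8*-7 = -81
(AB)_{33} = -7*3 + -3*-4 + -9*9 = -90
Tr(AB) = -39 + -81 + -90 = -210

-210


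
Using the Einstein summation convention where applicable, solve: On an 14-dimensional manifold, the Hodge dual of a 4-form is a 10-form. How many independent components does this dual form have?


The Hodge dual of a p-form on an n-dimensional manifold is an (n-p)-form.
n = 14, p = 4, so dual degree = 14 - 4 = 10
The number of components is C(n, n-p) = C(14, 10) = 1001

1001


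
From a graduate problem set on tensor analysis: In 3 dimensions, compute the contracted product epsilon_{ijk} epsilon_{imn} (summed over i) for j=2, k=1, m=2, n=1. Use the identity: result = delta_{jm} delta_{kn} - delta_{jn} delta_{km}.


Using the identity: epsilon_{ijk} epsilon_{imn} = delta_{jm} delta_{kn} - delta_{jn} delta_{km}.
delta_{22} = 1
delta_{11} = 1
delta_{21} = 0
delta_{12} = 0
Result = 1 * 1 - 0 * 0 = 1 - 0 = 1

1


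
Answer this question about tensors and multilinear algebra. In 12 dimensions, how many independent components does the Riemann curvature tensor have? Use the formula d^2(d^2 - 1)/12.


The Riemann tensor in d dimensions has d^2(d^2 - 1)/12 independent components.
d = 12, so d^2 = 144
d^2 - 1 = 143
d^2(d^2 - 1) = 144 * 143 = 20592
Divide by 12: 20592 / 12 = 1716

1716


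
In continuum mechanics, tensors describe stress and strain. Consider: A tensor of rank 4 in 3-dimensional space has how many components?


The number of components of a rank-r tensor in d dimensions is d^r.
Here d = 3 and r = 4.
3^4 = 81

81


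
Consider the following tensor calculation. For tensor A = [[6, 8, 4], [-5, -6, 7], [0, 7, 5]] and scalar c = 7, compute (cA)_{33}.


Scalar multiplication: (cA)_{ij} = c * A_{ij}.
c = 7
A_{33} = 5
(cA)_{33} = 7 * 5 = 35

35


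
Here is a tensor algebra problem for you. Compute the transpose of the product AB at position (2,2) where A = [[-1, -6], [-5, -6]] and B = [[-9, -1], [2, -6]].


(AB)^T_{ij} = (AB)_{ji} = sum_k A_{jk} B_{ki}.
For i=2, j=2 we need (AB)_{22}:
A_{21} * B_{12} = -5 * -1 = 5
A_{22} * B_{22} = -6 * -6 = 36
Sum = 5 + 36 = 41

41


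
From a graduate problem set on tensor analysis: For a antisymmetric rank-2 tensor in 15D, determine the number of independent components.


A antisymmetric rank-2 tensor in d dimensions has d(d-1)/2 independent components.
d = 15
d(d-1)/2 = 15 * 14 / 2 = 210 / 2 = 105

105


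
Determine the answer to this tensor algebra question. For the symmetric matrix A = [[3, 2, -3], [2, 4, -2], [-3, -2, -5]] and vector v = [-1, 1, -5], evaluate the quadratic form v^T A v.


First compute Av:
(Av)_1 = 3*-1 + 2*1 + -3*-5 = 14
(Av)_2 = 2*-1 + 4*1 + -2*-5 = 12
(Av)_3 = -3*-1 + -2*1 + -5*-5 = 26
Av = [14, 12, 26]
Then v^T (Av) = -1*14 + 1*12 + -5*26
= -14 + 12 + -130 = -132

-132


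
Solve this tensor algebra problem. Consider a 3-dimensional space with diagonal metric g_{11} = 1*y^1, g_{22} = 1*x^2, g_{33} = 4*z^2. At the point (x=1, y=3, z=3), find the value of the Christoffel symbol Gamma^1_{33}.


For a diagonal metric, Gamma^k_{ij} = (1/2) g^{kk} (dg_{ik}/dx_j + dg_{jk}/dx_i - dg_{ij}/dx_k).
The metric is diagonal, so g_{ab} = 0 for a != b.
At the given point: g_{11} = 3, g_{22} = 1, g_{33} = 36
g^{11} = 1/3
dg_{31}/dx_3 = 0 (off-diagonal)
dg_{31}/dx_3 = 0 (off-diagonal)
dg_{33}/dx_1 = dg_{33}/dx_1 = 0
Numerator = 0 + 0 - 0 = 0
Gamma^1_{33} = 0 / (2 * 3) = 0

0


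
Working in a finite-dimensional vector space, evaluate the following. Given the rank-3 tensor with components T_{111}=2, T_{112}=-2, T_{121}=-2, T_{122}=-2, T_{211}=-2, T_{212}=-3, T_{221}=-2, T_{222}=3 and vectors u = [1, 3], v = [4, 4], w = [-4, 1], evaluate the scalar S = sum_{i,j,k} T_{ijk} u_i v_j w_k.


S = sum over i,j,k of T_{ijk} u_i v_j w_k. Expanding all 8 terms:
T_{111}*u_1*v_1*w_1 = 2*1*4*-4 = -32  (running total: -32)
T_{112}*u_1*v_1*w_2 = -2*1*4*1 = -8  (running total: -40)
T_{121}*u_1*v_2*w_1 = -2*1*4*-4 = 32  (running total: -8)
T_{122}*u_1*v_2*w_2 = -2*1*4*1 = -8  (running total: -16)
T_{211}*u_2*v_1*w_1 = -2*3*4*-4 = 96  (running total: 80)
T_{212}*u_2*v_1*w_2 = -3*3*4*1 = -36  (running total: 44)
T_{221}*u_2*v_2*w_1 = -2*3*4*-4 = 96  (running total: 140)
T_{222}*u_2*v_2*w_2 = 3*3*4*1 = 36  (running total: 176)
S = 176

176


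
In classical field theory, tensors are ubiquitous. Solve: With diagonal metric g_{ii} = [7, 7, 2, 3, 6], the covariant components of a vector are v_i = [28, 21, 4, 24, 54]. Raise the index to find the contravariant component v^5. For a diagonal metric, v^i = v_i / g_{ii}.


To raise an index with a diagonal metric: v^i = v_i / g_{ii}.
For index 5: v_5 = 54, g_{55} = 6
v^5 = 54 / 6 = 9

9


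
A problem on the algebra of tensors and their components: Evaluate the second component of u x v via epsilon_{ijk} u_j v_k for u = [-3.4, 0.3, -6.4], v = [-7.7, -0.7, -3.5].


(u x v)_2 = sum_{j,k} epsilon_{2jk} u_j v_k. Only permutations of (1,2,3) contribute; the two non-zero terms are:
eps_{213} u_1 v_3 = -1 * -3.4 * -3.5 = -11.9
eps_{231} u_3 v_1 = 1 * -6.4 * -7.7 = 49.28
(u x v)_2 = 37.38

37.38


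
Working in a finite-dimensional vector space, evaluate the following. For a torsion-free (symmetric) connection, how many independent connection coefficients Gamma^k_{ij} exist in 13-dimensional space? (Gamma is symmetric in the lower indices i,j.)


Christoffel symbols Gamma^k_{ij} are symmetric in i,j, so there are d * d(d+1)/2 independent symbols.
d = 13
d(d+1)/2 = 13 * 14 / 2 = 91
Total = 13 * 91 = 1183

1183


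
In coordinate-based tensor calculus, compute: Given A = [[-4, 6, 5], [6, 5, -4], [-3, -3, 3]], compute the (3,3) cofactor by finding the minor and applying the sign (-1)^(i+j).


To find cofactor C_{33}, delete row 3 and column 3.
The resulting 2x2 submatrix is: [[-4, 6], [6, 5]]
Minor M_{33} = -4*5 - 6*6
  = -20 - 36 = -56
Sign = (-1)^(3+3) = (-1)^6 = 1
Cofactor C_{33} = 1 * -56 = -56

-56


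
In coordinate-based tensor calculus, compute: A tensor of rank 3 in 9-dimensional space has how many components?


The number of components of a rank-r tensor in d dimensions is d^r.
Here d = 9 and r = 3.
9^3 = 729

729


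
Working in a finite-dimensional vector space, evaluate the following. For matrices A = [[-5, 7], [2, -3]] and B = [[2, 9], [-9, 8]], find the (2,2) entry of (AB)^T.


(AB)^T_{ij} = (AB)_{ji} = sum_k A_{jk} B_{ki}.
For i=2, j=2 we need (AB)_{22}:
A_{21} * B_{12} = 2 * 9 = 18
A_{22} * B_{22} = -3 * 8 = -24
Sum = 18 + -24 = -6

-6


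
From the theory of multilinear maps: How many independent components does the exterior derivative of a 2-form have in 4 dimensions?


The exterior derivative of a p-form is a (p+1)-form.
Its number of independent components is C(n, p+1).
n = 4, p+1 = 3
C(4, 3) = 4

4


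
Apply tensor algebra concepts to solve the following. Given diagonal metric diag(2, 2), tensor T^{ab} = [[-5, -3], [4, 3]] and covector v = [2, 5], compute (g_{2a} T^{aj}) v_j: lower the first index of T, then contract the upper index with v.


Step 1: lower the first index. For a diagonal metric, g_{ia} T^{aj} = g_{ii} T^{ij} (no sum on i).
g_{22} = 2
S_2{}^1 = 2 * T^{21} = 2 * 4 = 8
S_2{}^2 = 2 * T^{22} = 2 * 3 = 6
Step 2: contract S_2{}^j with v_j.
S_2{}^1 * v_1 = 8 * 2 = 16
S_2{}^2 * v_2 = 6 * 5 = 30
Result = 16 + 30 = 46

46


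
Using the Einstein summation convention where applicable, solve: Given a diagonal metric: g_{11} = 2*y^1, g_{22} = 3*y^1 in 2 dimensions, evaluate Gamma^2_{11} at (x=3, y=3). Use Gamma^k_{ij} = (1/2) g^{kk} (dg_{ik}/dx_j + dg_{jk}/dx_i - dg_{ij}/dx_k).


For a diagonal metric, Gamma^k_{ij} = (1/2) g^{kk} (dg_{ik}/dx_j + dg_{jk}/dx_i - dg_{ij}/dx_k).
The metric is diagonal, so g_{ab} = 0 for a != b.
At the given point: g_{11} = 6, g_{22} = 9
g^{22} = 1/9
dg_{12}/dx_1 = 0 (off-diagonal)
dg_{12}/dx_1 = 0 (off-diagonal)
dg_{11}/dx_2 = dg_{11}/dx_2 = 2
Numerator = 0 + 0 - 2 = -2
Gamma^2_{11} = -2 / (2 * 9) = -1/9

-1/9


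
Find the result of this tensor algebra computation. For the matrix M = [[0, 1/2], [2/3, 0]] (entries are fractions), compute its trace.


The trace is the sum of diagonal entries.
Diagonal: M[1,1] = 0, M[2,2] = 0
Tr(M) = 0 + 0
Computing step by step:
After adding M[1,1]: 0
After adding M[2,2]: 0
Tr(M) = 0

0


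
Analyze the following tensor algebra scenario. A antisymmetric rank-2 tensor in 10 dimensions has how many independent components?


A antisymmetric rank-2 tensor in d dimensions has d(d-1)/2 independent components.
d = 10
d(d-1)/2 = 10 * 9 / 2 = 90 / 2 = 45

45


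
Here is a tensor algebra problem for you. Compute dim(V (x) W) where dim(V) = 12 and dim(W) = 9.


The dimension of a tensor product is the product of dimensions.
dim(V) = 12, dim(W) = 9
dim(V (x) W) = 12 * 9 = 108

108
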